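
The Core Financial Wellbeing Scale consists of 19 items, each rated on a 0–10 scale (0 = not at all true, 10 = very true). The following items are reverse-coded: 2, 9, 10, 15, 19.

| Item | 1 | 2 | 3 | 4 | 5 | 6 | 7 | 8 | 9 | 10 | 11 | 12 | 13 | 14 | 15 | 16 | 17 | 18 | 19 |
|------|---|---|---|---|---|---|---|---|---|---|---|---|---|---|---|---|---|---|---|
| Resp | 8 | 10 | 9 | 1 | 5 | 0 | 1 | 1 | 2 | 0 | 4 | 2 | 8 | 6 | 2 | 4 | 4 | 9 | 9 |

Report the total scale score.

89

Reverse-coded items use 10 − raw:
  item 2: 10 − 10 = 0
  item 9: 10 − 2 = 8
  item 10: 10 − 0 = 10
  item 15: 10 − 2 = 8
  item 19: 10 − 9 = 1
After reverse-coding: 8, 0, 9, 1, 5, 0, 1, 1, 8, 10, 4, 2, 8, 6, 8, 4, 4, 9, 1
Total = 8 + 0 + 9 + 1 + 5 + 0 + 1 + 1 + 8 + 10 + 4 + 2 + 8 + 6 + 8 + 4 + 4 + 9 + 1 = 89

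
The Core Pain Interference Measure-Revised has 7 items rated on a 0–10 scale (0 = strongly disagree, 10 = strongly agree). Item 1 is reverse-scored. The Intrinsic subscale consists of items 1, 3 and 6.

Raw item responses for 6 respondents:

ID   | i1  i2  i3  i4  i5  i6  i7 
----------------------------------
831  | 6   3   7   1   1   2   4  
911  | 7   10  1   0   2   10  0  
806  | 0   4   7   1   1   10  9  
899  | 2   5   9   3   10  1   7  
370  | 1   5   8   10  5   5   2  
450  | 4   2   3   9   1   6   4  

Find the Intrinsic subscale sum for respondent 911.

14

Respondent 911 raw: 7, 10, 1, 0, 2, 10, 0.
Intrinsic items: 1, 3, 6.
Reverse-coded (on a 0–10 scale, reversed = 10 − raw):
  item 1: 10 − 7 = 3
  item 3: 1
  item 6: 10
Sum = 3 + 1 + 10 = 14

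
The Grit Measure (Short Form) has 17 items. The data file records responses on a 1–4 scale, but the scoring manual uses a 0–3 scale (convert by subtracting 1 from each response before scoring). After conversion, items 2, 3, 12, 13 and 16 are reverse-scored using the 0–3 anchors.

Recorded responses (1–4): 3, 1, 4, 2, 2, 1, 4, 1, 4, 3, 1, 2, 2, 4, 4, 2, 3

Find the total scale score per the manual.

29

Convert to 0–3: 2, 0, 3, 1, 1, 0, 3, 0, 3, 2, 0, 1, 1, 3, 3, 1, 2
Reverse-coded (reverse-coded value = 3 − response):
  item 2: 3 − 0 = 3
  item 3: 3 − 3 = 0
  item 12: 3 − 1 = 2
  item 13: 3 − 1 = 2
  item 16: 3 − 1 = 2
Scored: 2, 3, 0, 1, 1, 0, 3, 0, 3, 2, 0, 2, 2, 3, 3, 2, 2
Total = 29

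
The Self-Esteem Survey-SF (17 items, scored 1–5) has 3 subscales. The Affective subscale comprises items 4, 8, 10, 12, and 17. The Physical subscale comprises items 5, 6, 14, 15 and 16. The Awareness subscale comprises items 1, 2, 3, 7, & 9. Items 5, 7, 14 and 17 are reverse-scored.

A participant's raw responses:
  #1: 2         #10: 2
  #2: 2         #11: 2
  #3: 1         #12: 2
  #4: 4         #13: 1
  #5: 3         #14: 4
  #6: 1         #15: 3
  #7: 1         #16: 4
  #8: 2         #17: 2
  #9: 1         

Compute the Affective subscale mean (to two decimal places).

Affective items: 4, 8, 10, 12, 17.
Of these, item 17 is reverse-scored; reverse-coded value = 6 − response.
  item 4: 4
  item 8: 2
  item 10: 2
  item 12: 2
  item 17: 6 − 2 = 4
Sum = 4 + 2 + 2 + 2 + 4 = 14
Mean = 14 / 5 = 2.80

2.80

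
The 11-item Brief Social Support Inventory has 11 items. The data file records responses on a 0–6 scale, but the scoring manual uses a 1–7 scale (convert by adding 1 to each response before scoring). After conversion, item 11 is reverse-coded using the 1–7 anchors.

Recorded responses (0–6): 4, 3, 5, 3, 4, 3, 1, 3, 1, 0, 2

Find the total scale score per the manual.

42

Convert to 1–7: 5, 4, 6, 4, 5, 4, 2, 4, 2, 1, 3
Reverse-coded (reversed = (1+7) − raw = 8 − raw):
  item 11: 8 − 3 = 5
Scored: 5, 4, 6, 4, 5, 4, 2, 4, 2, 1, 5
Total = 42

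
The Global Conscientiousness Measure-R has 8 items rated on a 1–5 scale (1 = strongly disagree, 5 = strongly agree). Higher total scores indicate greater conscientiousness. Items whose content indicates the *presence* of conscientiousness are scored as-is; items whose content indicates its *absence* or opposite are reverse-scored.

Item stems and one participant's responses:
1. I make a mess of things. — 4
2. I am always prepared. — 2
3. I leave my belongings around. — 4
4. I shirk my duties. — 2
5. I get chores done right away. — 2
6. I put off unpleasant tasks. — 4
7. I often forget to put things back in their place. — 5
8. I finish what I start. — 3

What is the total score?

Items 1, 3, 4, 6, 7 describe the absence/opposite of conscientiousness → reverse-score.
reversed = (1+5) − raw = 6 − raw.
  item 1: 6 − 4 = 2
  item 2: 2
  item 3: 6 − 4 = 2
  item 4: 6 − 2 = 4
  item 5: 2
  item 6: 6 − 4 = 2
  item 7: 6 − 5 = 1
  item 8: 3
Total = 2 + 2 + 2 + 4 + 2 + 2 + 1 + 3 = 18

18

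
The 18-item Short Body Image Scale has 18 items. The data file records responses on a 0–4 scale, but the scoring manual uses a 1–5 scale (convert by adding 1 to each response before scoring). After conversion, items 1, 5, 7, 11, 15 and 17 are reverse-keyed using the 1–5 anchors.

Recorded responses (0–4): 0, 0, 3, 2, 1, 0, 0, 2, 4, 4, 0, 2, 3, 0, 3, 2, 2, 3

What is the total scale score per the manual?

Convert to 1–5: 1, 1, 4, 3, 2, 1, 1, 3, 5, 5, 1, 3, 4, 1, 4, 3, 3, 4
Reverse-coded (on a 1–5 scale, reversed = 6 − raw):
  item 1: 6 − 1 = 5
  item 5: 6 − 2 = 4
  item 7: 6 − 1 = 5
  item 11: 6 − 1 = 5
  item 15: 6 − 4 = 2
  item 17: 6 − 3 = 3
Scored: 5, 1, 4, 3, 4, 1, 5, 3, 5, 5, 5, 3, 4, 1, 2, 3, 3, 4
Total = 61

61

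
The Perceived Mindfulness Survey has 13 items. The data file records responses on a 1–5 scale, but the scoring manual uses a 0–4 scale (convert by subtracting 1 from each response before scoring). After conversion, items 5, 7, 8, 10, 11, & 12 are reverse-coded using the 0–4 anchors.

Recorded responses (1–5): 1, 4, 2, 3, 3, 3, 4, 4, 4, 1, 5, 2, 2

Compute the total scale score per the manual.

Convert to 0–4: 0, 3, 1, 2, 2, 2, 3, 3, 3, 0, 4, 1, 1
Reverse-coded (reversed = (0+4) − raw = 4 − raw):
  item 5: 4 − 2 = 2
  item 7: 4 − 3 = 1
  item 8: 4 − 3 = 1
  item 10: 4 − 0 = 4
  item 11: 4 − 4 = 0
  item 12: 4 − 1 = 3
Scored: 0, 3, 1, 2, 2, 2, 1, 1, 3, 4, 0, 3, 1
Total = 23

23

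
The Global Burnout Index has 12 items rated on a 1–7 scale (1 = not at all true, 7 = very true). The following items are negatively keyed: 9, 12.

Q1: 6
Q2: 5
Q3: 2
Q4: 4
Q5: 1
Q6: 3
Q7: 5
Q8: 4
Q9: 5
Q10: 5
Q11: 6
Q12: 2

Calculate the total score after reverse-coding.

50

Reverse-coded items (reversed = (1+7) − raw = 8 − raw):
  item 9: 8 − 5 = 3
  item 12: 8 − 2 = 6
Scored items: 6, 5, 2, 4, 1, 3, 5, 4, 3, 5, 6, 6
Total = 6 + 5 + 2 + 4 + 1 + 3 + 5 + 4 + 3 + 5 + 6 + 6 = 50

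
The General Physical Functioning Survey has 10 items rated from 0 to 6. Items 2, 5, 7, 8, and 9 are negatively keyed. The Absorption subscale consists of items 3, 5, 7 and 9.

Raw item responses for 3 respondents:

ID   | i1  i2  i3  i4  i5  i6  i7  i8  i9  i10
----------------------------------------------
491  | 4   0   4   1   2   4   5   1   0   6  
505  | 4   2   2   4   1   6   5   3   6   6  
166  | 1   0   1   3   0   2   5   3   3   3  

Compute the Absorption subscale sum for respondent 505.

Respondent 505 raw: 4, 2, 2, 4, 1, 6, 5, 3, 6, 6.
Absorption items: 3, 5, 7, 9.
Reverse-coded (reverse-coded value = 6 − response):
  item 3: 2
  item 5: 6 − 1 = 5
  item 7: 6 − 5 = 1
  item 9: 6 − 6 = 0
Sum = 2 + 5 + 1 + 0 = 8

8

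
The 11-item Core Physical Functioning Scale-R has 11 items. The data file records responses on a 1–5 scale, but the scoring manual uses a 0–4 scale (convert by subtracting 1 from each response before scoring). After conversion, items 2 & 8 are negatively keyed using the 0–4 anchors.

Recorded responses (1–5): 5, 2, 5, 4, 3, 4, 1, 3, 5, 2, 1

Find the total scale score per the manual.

Convert to 0–4: 4, 1, 4, 3, 2, 3, 0, 2, 4, 1, 0
Reverse-coded (on a 0–4 scale, reversed = 4 − raw):
  item 2: 4 − 1 = 3
  item 8: 4 − 2 = 2
Scored: 4, 3, 4, 3, 2, 3, 0, 2, 4, 1, 0
Total = 26

26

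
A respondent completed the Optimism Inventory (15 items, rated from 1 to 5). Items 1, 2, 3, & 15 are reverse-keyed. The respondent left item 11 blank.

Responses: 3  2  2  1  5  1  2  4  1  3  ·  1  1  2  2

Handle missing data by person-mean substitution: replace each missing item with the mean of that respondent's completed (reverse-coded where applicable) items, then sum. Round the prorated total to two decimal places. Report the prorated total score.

Reverse-coded (reverse-coded value = 6 − response):
  item 1: 6 − 3 = 3
  item 2: 6 − 2 = 4
  item 3: 6 − 2 = 4
  item 15: 6 − 2 = 4
Completed scored items (14 of 15): 3, 4, 4, 1, 5, 1, 2, 4, 1, 3, 1, 1, 2, 4; sum = 36.
Person mean = 36 / 14 ≈ 2.5714
Prorated total = (36 / 14) × 15 = 38.57 (to 2 dp)

38.57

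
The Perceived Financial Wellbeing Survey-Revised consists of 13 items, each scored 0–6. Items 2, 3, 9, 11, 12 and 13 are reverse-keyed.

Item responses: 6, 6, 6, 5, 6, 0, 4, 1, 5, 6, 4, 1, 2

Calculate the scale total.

40

Reverse-keyed items use 6 − raw:
  item 2: 6 − 6 = 0
  item 3: 6 − 6 = 0
  item 9: 6 − 5 = 1
  item 11: 6 − 4 = 2
  item 12: 6 − 1 = 5
  item 13: 6 − 2 = 4
Scored items: 6, 0, 0, 5, 6, 0, 4, 1, 1, 6, 2, 5, 4
Total = 6 + 0 + 0 + 5 + 6 + 0 + 4 + 1 + 1 + 6 + 2 + 5 + 4 = 40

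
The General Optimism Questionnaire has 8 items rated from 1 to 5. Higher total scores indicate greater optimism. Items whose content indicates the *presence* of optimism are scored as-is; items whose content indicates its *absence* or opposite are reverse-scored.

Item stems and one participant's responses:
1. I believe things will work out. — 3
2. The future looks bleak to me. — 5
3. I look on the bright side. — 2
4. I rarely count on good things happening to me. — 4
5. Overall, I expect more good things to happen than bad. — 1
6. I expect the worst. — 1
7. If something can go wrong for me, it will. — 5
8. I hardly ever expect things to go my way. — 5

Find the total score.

16

Items 2, 4, 6, 7, 8 describe the absence/opposite of optimism → reverse-score.
on a 1–5 scale, reversed = 6 − raw.
  item 1: 3
  item 2: 6 − 5 = 1
  item 3: 2
  item 4: 6 − 4 = 2
  item 5: 1
  item 6: 6 − 1 = 5
  item 7: 6 − 5 = 1
  item 8: 6 − 5 = 1
Total = 3 + 1 + 2 + 2 + 1 + 5 + 1 + 1 = 16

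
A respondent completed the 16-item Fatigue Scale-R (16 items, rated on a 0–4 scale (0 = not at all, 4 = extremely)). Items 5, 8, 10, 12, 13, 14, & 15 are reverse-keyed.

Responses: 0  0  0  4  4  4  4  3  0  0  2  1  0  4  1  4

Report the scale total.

33

Reverse-keyed items use 4 − raw:
  item 5: 4 − 4 = 0
  item 8: 4 − 3 = 1
  item 10: 4 − 0 = 4
  item 12: 4 − 1 = 3
  item 13: 4 − 0 = 4
  item 14: 4 − 4 = 0
  item 15: 4 − 1 = 3
Scored items: 0, 0, 0, 4, 0, 4, 4, 1, 0, 4, 2, 3, 4, 0, 3, 4
Total = 0 + 0 + 0 + 4 + 0 + 4 + 4 + 1 + 0 + 4 + 2 + 3 + 4 + 0 + 3 + 4 = 33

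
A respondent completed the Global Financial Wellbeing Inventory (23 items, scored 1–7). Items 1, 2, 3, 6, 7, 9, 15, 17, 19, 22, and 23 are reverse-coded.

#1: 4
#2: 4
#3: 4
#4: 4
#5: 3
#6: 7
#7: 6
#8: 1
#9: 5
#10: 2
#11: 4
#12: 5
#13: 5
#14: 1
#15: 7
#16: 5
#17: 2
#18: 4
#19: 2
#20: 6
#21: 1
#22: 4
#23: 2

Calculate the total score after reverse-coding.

82

Reverse-coded items use 8 − raw:
  item 1: 8 − 4 = 4
  item 2: 8 − 4 = 4
  item 3: 8 − 4 = 4
  item 6: 8 − 7 = 1
  item 7: 8 − 6 = 2
  item 9: 8 − 5 = 3
  item 15: 8 − 7 = 1
  item 17: 8 − 2 = 6
  item 19: 8 − 2 = 6
  item 22: 8 − 4 = 4
  item 23: 8 − 2 = 6
Scored items: 4, 4, 4, 4, 3, 1, 2, 1, 3, 2, 4, 5, 5, 1, 1, 5, 6, 4, 6, 6, 1, 4, 6
Total = 4 + 4 + 4 + 4 + 3 + 1 + 2 + 1 + 3 + 2 + 4 + 5 + 5 + 1 + 1 + 5 + 6 + 4 + 6 + 6 + 1 + 4 + 6 = 82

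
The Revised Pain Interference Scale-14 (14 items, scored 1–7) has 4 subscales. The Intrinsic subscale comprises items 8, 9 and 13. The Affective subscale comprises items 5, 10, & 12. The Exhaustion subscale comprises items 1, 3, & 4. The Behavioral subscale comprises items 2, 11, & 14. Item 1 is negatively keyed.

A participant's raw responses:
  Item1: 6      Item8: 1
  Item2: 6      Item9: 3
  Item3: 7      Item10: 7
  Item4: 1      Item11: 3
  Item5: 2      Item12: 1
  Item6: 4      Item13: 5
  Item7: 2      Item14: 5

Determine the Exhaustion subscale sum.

Exhaustion items: 1, 3, 4.
Of these, item 1 is negatively keyed; on a 1–7 scale, reversed = 8 − raw.
  item 1: 8 − 6 = 2
  item 3: 7
  item 4: 1
Sum = 2 + 7 + 1 = 10

10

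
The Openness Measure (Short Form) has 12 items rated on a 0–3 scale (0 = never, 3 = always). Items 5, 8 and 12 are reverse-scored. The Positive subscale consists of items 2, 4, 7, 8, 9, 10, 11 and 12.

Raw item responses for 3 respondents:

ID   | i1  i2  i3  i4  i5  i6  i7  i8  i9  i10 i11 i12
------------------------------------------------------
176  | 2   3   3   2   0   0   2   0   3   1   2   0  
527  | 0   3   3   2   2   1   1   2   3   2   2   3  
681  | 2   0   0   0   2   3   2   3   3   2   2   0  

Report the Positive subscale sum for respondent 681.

12

Respondent 681 raw: 2, 0, 0, 0, 2, 3, 2, 3, 3, 2, 2, 0.
Positive items: 2, 4, 7, 8, 9, 10, 11, 12.
Reverse-coded (reverse-coded value = 3 − response):
  item 2: 0
  item 4: 0
  item 7: 2
  item 8: 3 − 3 = 0
  item 9: 3
  item 10: 2
  item 11: 2
  item 12: 3 − 0 = 3
Sum = 0 + 0 + 2 + 0 + 3 + 2 + 2 + 3 = 12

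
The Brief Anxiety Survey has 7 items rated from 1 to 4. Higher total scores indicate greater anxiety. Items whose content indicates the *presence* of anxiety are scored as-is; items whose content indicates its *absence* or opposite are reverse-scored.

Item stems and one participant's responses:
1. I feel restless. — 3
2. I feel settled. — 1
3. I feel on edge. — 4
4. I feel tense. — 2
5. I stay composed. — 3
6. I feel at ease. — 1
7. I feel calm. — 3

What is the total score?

Items 2, 5, 6, 7 describe the absence/opposite of anxiety → reverse-score.
reverse-coded value = 5 − response.
  item 1: 3
  item 2: 5 − 1 = 4
  item 3: 4
  item 4: 2
  item 5: 5 − 3 = 2
  item 6: 5 − 1 = 4
  item 7: 5 − 3 = 2
Total = 3 + 4 + 4 + 2 + 2 + 4 + 2 = 21

21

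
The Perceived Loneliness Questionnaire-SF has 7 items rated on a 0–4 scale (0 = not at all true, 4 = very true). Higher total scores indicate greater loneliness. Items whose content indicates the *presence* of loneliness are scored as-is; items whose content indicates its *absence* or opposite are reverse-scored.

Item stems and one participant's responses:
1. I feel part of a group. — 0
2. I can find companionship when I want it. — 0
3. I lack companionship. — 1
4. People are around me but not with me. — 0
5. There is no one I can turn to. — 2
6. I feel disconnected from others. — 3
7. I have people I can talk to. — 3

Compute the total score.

15

Items 1, 2, 7 describe the absence/opposite of loneliness → reverse-score.
reverse-coded value = 4 − response.
  item 1: 4 − 0 = 4
  item 2: 4 − 0 = 4
  item 3: 1
  item 4: 0
  item 5: 2
  item 6: 3
  item 7: 4 − 3 = 1
Total = 4 + 4 + 1 + 0 + 2 + 3 + 1 = 15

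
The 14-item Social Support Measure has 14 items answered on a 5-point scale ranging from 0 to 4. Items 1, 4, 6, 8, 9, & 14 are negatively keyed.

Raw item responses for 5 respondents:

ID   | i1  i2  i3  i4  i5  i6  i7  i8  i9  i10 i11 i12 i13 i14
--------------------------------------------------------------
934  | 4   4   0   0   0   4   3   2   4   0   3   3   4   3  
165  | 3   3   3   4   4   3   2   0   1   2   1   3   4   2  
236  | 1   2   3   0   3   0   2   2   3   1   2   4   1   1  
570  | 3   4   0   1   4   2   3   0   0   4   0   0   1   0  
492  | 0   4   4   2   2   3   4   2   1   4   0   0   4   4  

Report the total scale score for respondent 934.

24

Respondent 934 raw: 4, 4, 0, 0, 0, 4, 3, 2, 4, 0, 3, 3, 4, 3.
Reverse-coded (reversed = (0+4) − raw = 4 − raw):
  item 1: 4 − 4 = 0
  item 2: 4
  item 3: 0
  item 4: 4 − 0 = 4
  item 5: 0
  item 6: 4 − 4 = 0
  item 7: 3
  item 8: 4 − 2 = 2
  item 9: 4 − 4 = 0
  item 10: 0
  item 11: 3
  item 12: 3
  item 13: 4
  item 14: 4 − 3 = 1
Sum = 0 + 4 + 0 + 4 + 0 + 0 + 3 + 2 + 0 + 0 + 3 + 3 + 4 + 1 = 24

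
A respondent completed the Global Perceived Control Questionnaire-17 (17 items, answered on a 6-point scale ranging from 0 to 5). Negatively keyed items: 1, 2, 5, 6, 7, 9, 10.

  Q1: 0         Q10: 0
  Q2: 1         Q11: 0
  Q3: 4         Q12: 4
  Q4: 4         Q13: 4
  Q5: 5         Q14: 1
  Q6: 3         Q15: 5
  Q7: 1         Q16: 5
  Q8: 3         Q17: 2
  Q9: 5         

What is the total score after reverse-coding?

Raw sum = 47. Negatively keyed items: 1, 2, 5, 6, 7, 9, 10; their raw sum = 15.
Each reversal replaces raw with 5 − raw, changing the total by 5 − 2·raw per item.
Total = 47 + 7·5 − 2·15 = 47 + 35 − 30 = 52

52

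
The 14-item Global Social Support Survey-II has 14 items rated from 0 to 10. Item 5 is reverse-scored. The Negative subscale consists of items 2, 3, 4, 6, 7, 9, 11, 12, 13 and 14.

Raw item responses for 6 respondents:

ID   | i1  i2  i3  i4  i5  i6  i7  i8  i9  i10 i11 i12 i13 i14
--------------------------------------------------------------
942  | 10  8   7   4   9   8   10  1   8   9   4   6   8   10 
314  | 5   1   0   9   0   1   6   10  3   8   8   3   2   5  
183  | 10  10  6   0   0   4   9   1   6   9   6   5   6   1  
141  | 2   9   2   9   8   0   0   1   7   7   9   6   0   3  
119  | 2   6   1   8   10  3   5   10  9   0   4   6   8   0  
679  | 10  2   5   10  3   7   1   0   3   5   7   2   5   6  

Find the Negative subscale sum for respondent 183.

Respondent 183 raw: 10, 10, 6, 0, 0, 4, 9, 1, 6, 9, 6, 5, 6, 1.
Negative items: 2, 3, 4, 6, 7, 9, 11, 12, 13, 14.
Reverse-coded (reversed = (0+10) − raw = 10 − raw):
  item 2: 10
  item 3: 6
  item 4: 0
  item 6: 4
  item 7: 9
  item 9: 6
  item 11: 6
  item 12: 5
  item 13: 6
  item 14: 1
Sum = 10 + 6 + 0 + 4 + 9 + 6 + 6 + 5 + 6 + 1 = 53

53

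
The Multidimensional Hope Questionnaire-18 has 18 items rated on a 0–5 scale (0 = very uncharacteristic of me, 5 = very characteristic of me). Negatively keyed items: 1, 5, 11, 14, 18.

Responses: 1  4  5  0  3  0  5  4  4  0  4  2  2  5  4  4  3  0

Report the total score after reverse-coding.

Negatively keyed items use 5 − raw:
  item 1: 5 − 1 = 4
  item 5: 5 − 3 = 2
  item 11: 5 − 4 = 1
  item 14: 5 − 5 = 0
  item 18: 5 − 0 = 5
After reverse-coding: 4, 4, 5, 0, 2, 0, 5, 4, 4, 0, 1, 2, 2, 0, 4, 4, 3, 5
Total = 4 + 4 + 5 + 0 + 2 + 0 + 5 + 4 + 4 + 0 + 1 + 2 + 2 + 0 + 4 + 4 + 3 + 5 = 49

49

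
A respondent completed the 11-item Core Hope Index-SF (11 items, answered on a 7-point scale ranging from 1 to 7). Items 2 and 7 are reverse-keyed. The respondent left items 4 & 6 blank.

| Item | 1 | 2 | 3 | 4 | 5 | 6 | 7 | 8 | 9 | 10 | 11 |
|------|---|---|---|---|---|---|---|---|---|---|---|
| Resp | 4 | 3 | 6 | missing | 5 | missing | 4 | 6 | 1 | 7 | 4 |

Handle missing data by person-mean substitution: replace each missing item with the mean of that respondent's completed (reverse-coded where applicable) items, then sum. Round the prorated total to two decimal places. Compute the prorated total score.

Reverse-coded (on a 1–7 scale, reversed = 8 − raw):
  item 2: 8 − 3 = 5
  item 7: 8 − 4 = 4
Completed scored items (9 of 11): 4, 5, 6, 5, 4, 6, 1, 7, 4; sum = 42.
Person mean = 42 / 9 ≈ 4.6667
Prorated total = (42 / 9) × 11 = 51.33 (to 2 dp)

51.33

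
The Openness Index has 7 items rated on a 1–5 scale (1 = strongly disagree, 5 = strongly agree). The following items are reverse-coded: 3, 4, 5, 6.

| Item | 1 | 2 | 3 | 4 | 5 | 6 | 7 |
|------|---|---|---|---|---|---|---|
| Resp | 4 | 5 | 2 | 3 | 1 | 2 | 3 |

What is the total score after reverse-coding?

28

Reversing items 3, 4, 5 and 6 with 6 − raw:
Total = 4 + 5 + (6−2) + (6−3) + (6−1) + (6−2) + 3
      = 4 + 5 + 4 + 3 + 5 + 4 + 3 = 28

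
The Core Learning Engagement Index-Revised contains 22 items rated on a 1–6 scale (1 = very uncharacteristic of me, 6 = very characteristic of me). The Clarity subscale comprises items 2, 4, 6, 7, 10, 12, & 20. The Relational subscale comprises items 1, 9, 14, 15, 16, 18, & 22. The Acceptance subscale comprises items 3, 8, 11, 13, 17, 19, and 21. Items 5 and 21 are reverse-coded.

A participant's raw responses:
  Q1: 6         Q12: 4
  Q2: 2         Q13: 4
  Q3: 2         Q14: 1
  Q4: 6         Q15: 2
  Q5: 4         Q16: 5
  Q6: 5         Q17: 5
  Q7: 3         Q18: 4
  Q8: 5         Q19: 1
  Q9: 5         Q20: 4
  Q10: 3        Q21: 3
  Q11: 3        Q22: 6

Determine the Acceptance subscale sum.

Acceptance items: 3, 8, 11, 13, 17, 19, 21.
Of these, item 21 is reverse-coded; reversed = (1+6) − raw = 7 − raw.
  item 3: 2
  item 8: 5
  item 11: 3
  item 13: 4
  item 17: 5
  item 19: 1
  item 21: 7 − 3 = 4
Sum = 2 + 5 + 3 + 4 + 5 + 1 + 4 = 24

24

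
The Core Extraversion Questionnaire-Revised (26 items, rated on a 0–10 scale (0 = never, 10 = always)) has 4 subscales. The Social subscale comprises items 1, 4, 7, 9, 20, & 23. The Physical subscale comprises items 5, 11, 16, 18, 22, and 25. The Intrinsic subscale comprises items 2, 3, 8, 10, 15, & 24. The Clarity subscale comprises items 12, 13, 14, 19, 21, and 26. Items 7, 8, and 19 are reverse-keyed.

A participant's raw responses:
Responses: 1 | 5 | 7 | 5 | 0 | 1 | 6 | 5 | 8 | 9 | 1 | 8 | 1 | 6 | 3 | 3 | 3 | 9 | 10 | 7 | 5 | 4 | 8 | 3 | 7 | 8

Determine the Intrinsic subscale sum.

32

Intrinsic items: 2, 3, 8, 10, 15, 24.
Of these, item 8 is reverse-keyed; reverse-coded value = 10 − response.
  item 2: 5
  item 3: 7
  item 8: 10 − 5 = 5
  item 10: 9
  item 15: 3
  item 24: 3
Sum = 5 + 7 + 5 + 9 + 3 + 3 = 32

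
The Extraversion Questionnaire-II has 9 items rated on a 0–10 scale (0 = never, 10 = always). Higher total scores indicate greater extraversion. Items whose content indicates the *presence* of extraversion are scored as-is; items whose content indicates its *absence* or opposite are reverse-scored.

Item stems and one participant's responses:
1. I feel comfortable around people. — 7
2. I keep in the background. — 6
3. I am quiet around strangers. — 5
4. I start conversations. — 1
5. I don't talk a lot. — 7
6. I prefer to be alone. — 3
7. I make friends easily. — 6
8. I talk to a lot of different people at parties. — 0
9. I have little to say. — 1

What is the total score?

Items 2, 3, 5, 6, 9 describe the absence/opposite of extraversion → reverse-score.
reversed = (0+10) − raw = 10 − raw.
  item 1: 7
  item 2: 10 − 6 = 4
  item 3: 10 − 5 = 5
  item 4: 1
  item 5: 10 − 7 = 3
  item 6: 10 − 3 = 7
  item 7: 6
  item 8: 0
  item 9: 10 − 1 = 9
Total = 7 + 4 + 5 + 1 + 3 + 7 + 6 + 0 + 9 = 42

42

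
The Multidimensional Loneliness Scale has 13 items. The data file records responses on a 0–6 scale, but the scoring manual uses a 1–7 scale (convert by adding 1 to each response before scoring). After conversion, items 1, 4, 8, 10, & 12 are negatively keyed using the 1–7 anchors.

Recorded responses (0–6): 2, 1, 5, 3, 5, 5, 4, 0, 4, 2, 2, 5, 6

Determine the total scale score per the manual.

63

Convert to 1–7: 3, 2, 6, 4, 6, 6, 5, 1, 5, 3, 3, 6, 7
Reverse-coded (reverse-coded value = 8 − response):
  item 1: 8 − 3 = 5
  item 4: 8 − 4 = 4
  item 8: 8 − 1 = 7
  item 10: 8 − 3 = 5
  item 12: 8 − 6 = 2
Scored: 5, 2, 6, 4, 6, 6, 5, 7, 5, 5, 3, 2, 7
Total = 63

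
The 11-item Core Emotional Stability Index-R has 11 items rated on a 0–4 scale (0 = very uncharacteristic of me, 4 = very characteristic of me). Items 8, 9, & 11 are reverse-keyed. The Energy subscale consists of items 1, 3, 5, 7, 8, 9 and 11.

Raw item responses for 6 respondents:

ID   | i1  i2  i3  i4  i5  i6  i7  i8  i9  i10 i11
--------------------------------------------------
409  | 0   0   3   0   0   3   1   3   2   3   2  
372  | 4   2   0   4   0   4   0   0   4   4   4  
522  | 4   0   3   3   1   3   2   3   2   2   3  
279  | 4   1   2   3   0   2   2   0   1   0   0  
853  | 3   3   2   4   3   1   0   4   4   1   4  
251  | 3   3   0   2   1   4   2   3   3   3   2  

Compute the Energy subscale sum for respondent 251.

10

Respondent 251 raw: 3, 3, 0, 2, 1, 4, 2, 3, 3, 3, 2.
Energy items: 1, 3, 5, 7, 8, 9, 11.
Reverse-coded (reversed = (0+4) − raw = 4 − raw):
  item 1: 3
  item 3: 0
  item 5: 1
  item 7: 2
  item 8: 4 − 3 = 1
  item 9: 4 − 3 = 1
  item 11: 4 − 2 = 2
Sum = 3 + 0 + 1 + 2 + 1 + 1 + 2 = 10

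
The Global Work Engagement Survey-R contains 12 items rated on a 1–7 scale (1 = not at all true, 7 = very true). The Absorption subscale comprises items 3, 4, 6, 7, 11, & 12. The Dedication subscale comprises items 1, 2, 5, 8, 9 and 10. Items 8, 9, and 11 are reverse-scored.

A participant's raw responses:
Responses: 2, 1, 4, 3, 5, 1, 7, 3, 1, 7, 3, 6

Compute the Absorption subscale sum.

Absorption items: 3, 4, 6, 7, 11, 12.
Of these, item 11 is reverse-scored; reverse-coded value = 8 − response.
  item 3: 4
  item 4: 3
  item 6: 1
  item 7: 7
  item 11: 8 − 3 = 5
  item 12: 6
Sum = 4 + 3 + 1 + 7 + 5 + 6 = 26

26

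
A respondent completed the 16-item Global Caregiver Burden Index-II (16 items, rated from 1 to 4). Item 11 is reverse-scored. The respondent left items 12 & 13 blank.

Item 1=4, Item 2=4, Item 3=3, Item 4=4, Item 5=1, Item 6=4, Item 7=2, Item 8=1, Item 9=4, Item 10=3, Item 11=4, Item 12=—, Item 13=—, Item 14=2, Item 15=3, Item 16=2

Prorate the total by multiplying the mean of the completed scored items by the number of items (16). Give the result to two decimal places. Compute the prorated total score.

Reverse-coded (reversed = (1+4) − raw = 5 − raw):
  item 11: 5 − 4 = 1
Completed scored items (14 of 16): 4, 4, 3, 4, 1, 4, 2, 1, 4, 3, 1, 2, 3, 2; sum = 38.
Person mean = 38 / 14 ≈ 2.7143
Prorated total = (38 / 14) × 16 = 43.43 (to 2 dp)

43.43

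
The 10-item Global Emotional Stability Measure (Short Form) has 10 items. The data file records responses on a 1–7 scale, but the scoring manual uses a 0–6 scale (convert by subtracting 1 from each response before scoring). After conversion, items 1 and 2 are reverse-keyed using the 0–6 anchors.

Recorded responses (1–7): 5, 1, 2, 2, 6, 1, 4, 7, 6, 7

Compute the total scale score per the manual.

35

Convert to 0–6: 4, 0, 1, 1, 5, 0, 3, 6, 5, 6
Reverse-coded (reversed = (0+6) − raw = 6 − raw):
  item 1: 6 − 4 = 2
  item 2: 6 − 0 = 6
Scored: 2, 6, 1, 1, 5, 0, 3, 6, 5, 6
Total = 35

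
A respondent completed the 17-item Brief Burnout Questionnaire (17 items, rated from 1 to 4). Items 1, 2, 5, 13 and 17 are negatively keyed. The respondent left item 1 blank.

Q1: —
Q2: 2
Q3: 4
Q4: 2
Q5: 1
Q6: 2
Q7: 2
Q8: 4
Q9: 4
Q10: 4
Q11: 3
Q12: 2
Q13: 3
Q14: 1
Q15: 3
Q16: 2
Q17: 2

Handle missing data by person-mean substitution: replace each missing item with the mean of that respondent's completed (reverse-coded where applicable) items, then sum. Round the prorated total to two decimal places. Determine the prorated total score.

47.81

Reverse-coded (reverse-coded value = 5 − response):
  item 2: 5 − 2 = 3
  item 5: 5 − 1 = 4
  item 13: 5 − 3 = 2
  item 17: 5 − 2 = 3
Completed scored items (16 of 17): 3, 4, 2, 4, 2, 2, 4, 4, 4, 3, 2, 2, 1, 3, 2, 3; sum = 45.
Person mean = 45 / 16 ≈ 2.8125
Prorated total = (45 / 16) × 17 = 47.81 (to 2 dp)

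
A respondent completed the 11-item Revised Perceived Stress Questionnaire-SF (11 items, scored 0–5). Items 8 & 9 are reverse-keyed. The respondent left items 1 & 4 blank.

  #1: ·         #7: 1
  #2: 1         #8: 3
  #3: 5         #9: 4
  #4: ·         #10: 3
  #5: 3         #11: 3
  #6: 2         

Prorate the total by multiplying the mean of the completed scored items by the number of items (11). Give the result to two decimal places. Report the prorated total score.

Reverse-coded (reversed = (0+5) − raw = 5 − raw):
  item 8: 5 − 3 = 2
  item 9: 5 − 4 = 1
Completed scored items (9 of 11): 1, 5, 3, 2, 1, 2, 1, 3, 3; sum = 21.
Person mean = 21 / 9 ≈ 2.3333
Prorated total = (21 / 9) × 11 = 25.67 (to 2 dp)

25.67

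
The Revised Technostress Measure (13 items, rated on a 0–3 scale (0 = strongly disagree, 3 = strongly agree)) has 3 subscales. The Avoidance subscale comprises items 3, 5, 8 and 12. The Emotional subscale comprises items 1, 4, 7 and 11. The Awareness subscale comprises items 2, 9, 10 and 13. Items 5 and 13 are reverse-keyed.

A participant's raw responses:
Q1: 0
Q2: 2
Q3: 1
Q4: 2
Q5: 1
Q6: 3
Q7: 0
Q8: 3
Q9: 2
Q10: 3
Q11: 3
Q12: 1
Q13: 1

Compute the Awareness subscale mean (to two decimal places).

Awareness items: 2, 9, 10, 13.
Of these, item 13 is reverse-keyed; reversed = (0+3) − raw = 3 − raw.
  item 2: 2
  item 9: 2
  item 10: 3
  item 13: 3 − 1 = 2
Sum = 2 + 2 + 3 + 2 = 9
Mean = 9 / 4 = 2.25

2.25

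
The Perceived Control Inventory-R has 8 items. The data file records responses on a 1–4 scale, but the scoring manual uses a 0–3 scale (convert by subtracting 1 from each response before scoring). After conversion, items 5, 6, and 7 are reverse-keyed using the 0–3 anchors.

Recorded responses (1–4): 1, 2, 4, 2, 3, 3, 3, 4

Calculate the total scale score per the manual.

Convert to 0–3: 0, 1, 3, 1, 2, 2, 2, 3
Reverse-coded (reverse-coded value = 3 − response):
  item 5: 3 − 2 = 1
  item 6: 3 − 2 = 1
  item 7: 3 − 2 = 1
Scored: 0, 1, 3, 1, 1, 1, 1, 3
Total = 11

11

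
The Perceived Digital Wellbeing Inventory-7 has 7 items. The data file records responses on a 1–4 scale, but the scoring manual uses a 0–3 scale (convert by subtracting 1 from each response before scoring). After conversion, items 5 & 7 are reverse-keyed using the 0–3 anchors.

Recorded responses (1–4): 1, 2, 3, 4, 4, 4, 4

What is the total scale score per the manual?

Convert to 0–3: 0, 1, 2, 3, 3, 3, 3
Reverse-coded (reversed = (0+3) − raw = 3 − raw):
  item 5: 3 − 3 = 0
  item 7: 3 − 3 = 0
Scored: 0, 1, 2, 3, 0, 3, 0
Total = 9

9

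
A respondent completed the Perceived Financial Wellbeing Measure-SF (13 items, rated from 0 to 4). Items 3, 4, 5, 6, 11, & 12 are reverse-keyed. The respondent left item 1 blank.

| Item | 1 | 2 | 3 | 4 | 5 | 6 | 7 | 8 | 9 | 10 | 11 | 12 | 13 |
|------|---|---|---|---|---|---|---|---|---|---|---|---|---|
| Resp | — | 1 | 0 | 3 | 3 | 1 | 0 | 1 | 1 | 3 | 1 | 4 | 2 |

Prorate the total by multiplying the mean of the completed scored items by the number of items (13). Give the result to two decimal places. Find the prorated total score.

Reverse-coded (reverse-coded value = 4 − response):
  item 3: 4 − 0 = 4
  item 4: 4 − 3 = 1
  item 5: 4 − 3 = 1
  item 6: 4 − 1 = 3
  item 11: 4 − 1 = 3
  item 12: 4 − 4 = 0
Completed scored items (12 of 13): 1, 4, 1, 1, 3, 0, 1, 1, 3, 3, 0, 2; sum = 20.
Person mean = 20 / 12 ≈ 1.6667
Prorated total = (20 / 12) × 13 = 21.67 (to 2 dp)

21.67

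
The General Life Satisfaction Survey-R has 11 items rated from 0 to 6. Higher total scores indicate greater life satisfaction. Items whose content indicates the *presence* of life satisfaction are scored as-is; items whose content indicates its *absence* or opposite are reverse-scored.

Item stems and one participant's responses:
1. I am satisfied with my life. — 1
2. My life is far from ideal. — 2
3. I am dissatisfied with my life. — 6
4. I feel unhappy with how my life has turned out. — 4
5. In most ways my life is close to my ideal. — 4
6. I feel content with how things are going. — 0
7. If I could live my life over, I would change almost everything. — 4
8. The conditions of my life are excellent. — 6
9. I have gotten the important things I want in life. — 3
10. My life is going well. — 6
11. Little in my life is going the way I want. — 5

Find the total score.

Items 2, 3, 4, 7, 11 describe the absence/opposite of life satisfaction → reverse-score.
reversed = (0+6) − raw = 6 − raw.
  item 1: 1
  item 2: 6 − 2 = 4
  item 3: 6 − 6 = 0
  item 4: 6 − 4 = 2
  item 5: 4
  item 6: 0
  item 7: 6 − 4 = 2
  item 8: 6
  item 9: 3
  item 10: 6
  item 11: 6 − 5 = 1
Total = 1 + 4 + 0 + 2 + 4 + 0 + 2 + 6 + 3 + 6 + 1 = 29

29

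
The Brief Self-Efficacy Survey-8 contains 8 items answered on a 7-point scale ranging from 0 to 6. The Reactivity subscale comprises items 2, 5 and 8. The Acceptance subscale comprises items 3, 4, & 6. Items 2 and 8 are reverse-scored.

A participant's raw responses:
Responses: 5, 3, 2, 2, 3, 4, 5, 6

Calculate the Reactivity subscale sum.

Reactivity items: 2, 5, 8.
Of these, items 2 and 8 are reverse-scored; on a 0–6 scale, reversed = 6 − raw.
  item 2: 6 − 3 = 3
  item 5: 3
  item 8: 6 − 6 = 0
Sum = 3 + 3 + 0 = 6

6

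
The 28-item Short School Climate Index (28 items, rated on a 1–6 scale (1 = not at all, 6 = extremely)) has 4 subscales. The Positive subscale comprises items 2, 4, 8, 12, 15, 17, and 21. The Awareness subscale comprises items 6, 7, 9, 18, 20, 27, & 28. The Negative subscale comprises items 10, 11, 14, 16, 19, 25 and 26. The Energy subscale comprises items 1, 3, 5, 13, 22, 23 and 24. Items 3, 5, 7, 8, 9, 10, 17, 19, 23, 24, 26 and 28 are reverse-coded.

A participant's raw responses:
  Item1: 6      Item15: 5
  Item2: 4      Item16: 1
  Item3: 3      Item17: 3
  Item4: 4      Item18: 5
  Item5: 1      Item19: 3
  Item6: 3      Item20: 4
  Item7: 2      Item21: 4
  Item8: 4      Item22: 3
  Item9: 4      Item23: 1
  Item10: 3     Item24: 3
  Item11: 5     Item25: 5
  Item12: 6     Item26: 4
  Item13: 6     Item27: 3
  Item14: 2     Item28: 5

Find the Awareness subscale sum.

25

Awareness items: 6, 7, 9, 18, 20, 27, 28.
Of these, items 7, 9, & 28 are reverse-coded; on a 1–6 scale, reversed = 7 − raw.
  item 6: 3
  item 7: 7 − 2 = 5
  item 9: 7 − 4 = 3
  item 18: 5
  item 20: 4
  item 27: 3
  item 28: 7 − 5 = 2
Sum = 3 + 5 + 3 + 5 + 4 + 3 + 2 = 25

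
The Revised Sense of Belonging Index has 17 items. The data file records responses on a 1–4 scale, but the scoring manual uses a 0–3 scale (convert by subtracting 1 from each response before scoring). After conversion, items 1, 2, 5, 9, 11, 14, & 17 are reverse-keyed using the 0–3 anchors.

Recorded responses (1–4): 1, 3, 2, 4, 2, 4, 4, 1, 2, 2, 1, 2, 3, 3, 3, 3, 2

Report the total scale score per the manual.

32

Convert to 0–3: 0, 2, 1, 3, 1, 3, 3, 0, 1, 1, 0, 1, 2, 2, 2, 2, 1
Reverse-coded (on a 0–3 scale, reversed = 3 − raw):
  item 1: 3 − 0 = 3
  item 2: 3 − 2 = 1
  item 5: 3 − 1 = 2
  item 9: 3 − 1 = 2
  item 11: 3 − 0 = 3
  item 14: 3 − 2 = 1
  item 17: 3 − 1 = 2
Scored: 3, 1, 1, 3, 2, 3, 3, 0, 2, 1, 3, 1, 2, 1, 2, 2, 2
Total = 32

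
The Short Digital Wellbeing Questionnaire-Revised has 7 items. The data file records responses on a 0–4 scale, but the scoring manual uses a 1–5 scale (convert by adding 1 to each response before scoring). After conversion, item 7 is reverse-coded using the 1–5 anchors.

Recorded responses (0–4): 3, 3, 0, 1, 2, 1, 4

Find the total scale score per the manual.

17

Convert to 1–5: 4, 4, 1, 2, 3, 2, 5
Reverse-coded (on a 1–5 scale, reversed = 6 − raw):
  item 7: 6 − 5 = 1
Scored: 4, 4, 1, 2, 3, 2, 1
Total = 17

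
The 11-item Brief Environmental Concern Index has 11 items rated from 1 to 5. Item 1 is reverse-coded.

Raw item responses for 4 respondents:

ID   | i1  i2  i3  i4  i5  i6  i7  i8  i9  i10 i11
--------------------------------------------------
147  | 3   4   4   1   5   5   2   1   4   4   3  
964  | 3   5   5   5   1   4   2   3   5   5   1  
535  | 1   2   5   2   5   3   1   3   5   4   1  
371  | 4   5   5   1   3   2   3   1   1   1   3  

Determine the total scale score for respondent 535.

36

Respondent 535 raw: 1, 2, 5, 2, 5, 3, 1, 3, 5, 4, 1.
Reverse-coded (reversed = (1+5) − raw = 6 − raw):
  item 1: 6 − 1 = 5
  item 2: 2
  item 3: 5
  item 4: 2
  item 5: 5
  item 6: 3
  item 7: 1
  item 8: 3
  item 9: 5
  item 10: 4
  item 11: 1
Sum = 5 + 2 + 5 + 2 + 5 + 3 + 1 + 3 + 5 + 4 + 1 = 36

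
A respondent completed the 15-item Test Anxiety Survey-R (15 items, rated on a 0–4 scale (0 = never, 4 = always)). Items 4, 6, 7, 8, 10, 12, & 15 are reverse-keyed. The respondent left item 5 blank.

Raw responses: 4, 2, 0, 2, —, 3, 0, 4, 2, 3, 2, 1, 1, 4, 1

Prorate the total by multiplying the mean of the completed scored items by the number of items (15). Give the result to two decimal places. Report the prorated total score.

Reverse-coded (reversed = (0+4) − raw = 4 − raw):
  item 4: 4 − 2 = 2
  item 6: 4 − 3 = 1
  item 7: 4 − 0 = 4
  item 8: 4 − 4 = 0
  item 10: 4 − 3 = 1
  item 12: 4 − 1 = 3
  item 15: 4 − 1 = 3
Completed scored items (14 of 15): 4, 2, 0, 2, 1, 4, 0, 2, 1, 2, 3, 1, 4, 3; sum = 29.
Person mean = 29 / 14 ≈ 2.0714
Prorated total = (29 / 14) × 15 = 31.07 (to 2 dp)

31.07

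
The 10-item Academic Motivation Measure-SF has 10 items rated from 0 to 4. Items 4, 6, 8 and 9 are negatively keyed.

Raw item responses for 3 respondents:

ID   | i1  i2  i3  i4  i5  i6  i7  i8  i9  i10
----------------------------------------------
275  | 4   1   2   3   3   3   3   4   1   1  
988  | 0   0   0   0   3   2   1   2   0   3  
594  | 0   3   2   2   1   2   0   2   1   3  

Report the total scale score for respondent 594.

18

Respondent 594 raw: 0, 3, 2, 2, 1, 2, 0, 2, 1, 3.
Reverse-coded (on a 0–4 scale, reversed = 4 − raw):
  item 1: 0
  item 2: 3
  item 3: 2
  item 4: 4 − 2 = 2
  item 5: 1
  item 6: 4 − 2 = 2
  item 7: 0
  item 8: 4 − 2 = 2
  item 9: 4 − 1 = 3
  item 10: 3
Sum = 0 + 3 + 2 + 2 + 1 + 2 + 0 + 2 + 3 + 3 = 18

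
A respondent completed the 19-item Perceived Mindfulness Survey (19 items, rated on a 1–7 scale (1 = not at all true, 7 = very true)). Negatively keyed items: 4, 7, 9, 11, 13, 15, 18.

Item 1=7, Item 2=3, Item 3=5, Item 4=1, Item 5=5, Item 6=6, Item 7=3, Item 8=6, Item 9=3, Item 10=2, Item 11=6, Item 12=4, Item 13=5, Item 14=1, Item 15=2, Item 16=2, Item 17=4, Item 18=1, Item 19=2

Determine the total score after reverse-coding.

Raw sum = 68. Negatively keyed items: 4, 7, 9, 11, 13, 15, 18; their raw sum = 21.
Each reversal replaces raw with 8 − raw, changing the total by 8 − 2·raw per item.
Total = 68 + 7·8 − 2·21 = 68 + 56 − 42 = 82

82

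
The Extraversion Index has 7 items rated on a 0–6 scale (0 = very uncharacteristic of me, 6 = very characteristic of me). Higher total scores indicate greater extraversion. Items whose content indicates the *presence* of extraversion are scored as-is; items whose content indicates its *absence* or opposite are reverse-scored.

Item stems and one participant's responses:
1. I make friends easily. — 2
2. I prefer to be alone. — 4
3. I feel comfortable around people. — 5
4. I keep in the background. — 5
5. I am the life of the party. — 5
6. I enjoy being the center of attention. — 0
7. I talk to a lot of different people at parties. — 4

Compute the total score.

19

Items 2, 4 describe the absence/opposite of extraversion → reverse-score.
on a 0–6 scale, reversed = 6 − raw.
  item 1: 2
  item 2: 6 − 4 = 2
  item 3: 5
  item 4: 6 − 5 = 1
  item 5: 5
  item 6: 0
  item 7: 4
Total = 2 + 2 + 5 + 1 + 5 + 0 + 4 = 19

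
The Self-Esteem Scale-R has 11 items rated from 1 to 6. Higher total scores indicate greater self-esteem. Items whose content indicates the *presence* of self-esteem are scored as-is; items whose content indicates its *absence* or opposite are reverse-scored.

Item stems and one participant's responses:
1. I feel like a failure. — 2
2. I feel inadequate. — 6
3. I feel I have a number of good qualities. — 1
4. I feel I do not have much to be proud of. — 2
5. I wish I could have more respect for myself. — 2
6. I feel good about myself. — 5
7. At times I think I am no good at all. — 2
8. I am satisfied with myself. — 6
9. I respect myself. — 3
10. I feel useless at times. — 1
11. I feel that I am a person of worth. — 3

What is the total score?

Items 1, 2, 4, 5, 7, 10 describe the absence/opposite of self-esteem → reverse-score.
on a 1–6 scale, reversed = 7 − raw.
  item 1: 7 − 2 = 5
  item 2: 7 − 6 = 1
  item 3: 1
  item 4: 7 − 2 = 5
  item 5: 7 − 2 = 5
  item 6: 5
  item 7: 7 − 2 = 5
  item 8: 6
  item 9: 3
  item 10: 7 − 1 = 6
  item 11: 3
Total = 5 + 1 + 1 + 5 + 5 + 5 + 5 + 6 + 3 + 6 + 3 = 45

45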